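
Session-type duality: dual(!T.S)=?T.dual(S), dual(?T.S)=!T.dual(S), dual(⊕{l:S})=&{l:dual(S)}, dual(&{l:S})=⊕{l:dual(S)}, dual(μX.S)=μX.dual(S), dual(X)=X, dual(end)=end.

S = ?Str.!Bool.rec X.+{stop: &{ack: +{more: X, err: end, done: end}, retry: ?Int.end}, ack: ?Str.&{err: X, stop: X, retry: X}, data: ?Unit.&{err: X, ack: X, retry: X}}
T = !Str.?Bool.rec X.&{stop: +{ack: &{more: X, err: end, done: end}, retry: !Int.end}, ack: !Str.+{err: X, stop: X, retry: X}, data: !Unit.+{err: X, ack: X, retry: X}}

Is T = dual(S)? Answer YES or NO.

YES

?Str ‖ !Str  ✓
  !Bool ‖ ?Bool  ✓
    rec X ‖ rec X  ✓ (μ self-dual)
      +{stop,ack,data} ‖ &{stop,ack,data}  ✓ same labels
        [stop]
          &{ack,retry} ‖ +{ack,retry}  ✓ same labels
            [ack]
              +{more,err,done} ‖ &{more,err,done}  ✓ same labels
                [more]
                  X ‖ X  ✓
                [err]
                  end ‖ end  ✓
                [done]
                  end ‖ end  ✓
            [retry]
              ?Int ‖ !Int  ✓
                end ‖ end  ✓
        [ack]
          ?Str ‖ !Str  ✓
            &{err,stop,retry} ‖ +{err,stop,retry}  ✓ same labels
              [err]
                X ‖ X  ✓
              [stop]
                X ‖ X  ✓
              [retry]
                X ‖ X  ✓
        [data]
          ?Unit ‖ !Unit  ✓
            &{err,ack,retry} ‖ +{err,ack,retry}  ✓ same labels
              [err]
                X ‖ X  ✓
              [ack]
                X ‖ X  ✓
              [retry]
                X ‖ X  ✓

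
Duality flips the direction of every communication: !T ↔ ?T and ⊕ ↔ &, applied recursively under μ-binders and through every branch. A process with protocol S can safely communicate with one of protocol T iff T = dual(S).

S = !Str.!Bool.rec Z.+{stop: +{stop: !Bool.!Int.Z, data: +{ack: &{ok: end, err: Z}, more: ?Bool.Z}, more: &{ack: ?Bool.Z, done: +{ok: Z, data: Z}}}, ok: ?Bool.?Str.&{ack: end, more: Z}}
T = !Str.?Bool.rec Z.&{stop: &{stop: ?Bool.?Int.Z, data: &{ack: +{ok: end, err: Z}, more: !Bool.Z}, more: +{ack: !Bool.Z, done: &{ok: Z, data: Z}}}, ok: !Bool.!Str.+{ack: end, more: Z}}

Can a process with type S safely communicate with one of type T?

NO

!Str | !Str  ✗ same direction on both sides — not dual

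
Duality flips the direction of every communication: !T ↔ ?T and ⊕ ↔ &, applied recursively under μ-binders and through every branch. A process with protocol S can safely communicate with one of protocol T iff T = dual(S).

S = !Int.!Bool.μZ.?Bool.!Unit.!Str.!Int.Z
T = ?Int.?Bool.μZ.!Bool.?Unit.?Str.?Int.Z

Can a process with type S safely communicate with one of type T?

YES

!Int ‖ ?Int  ✓
  !Bool ‖ ?Bool  ✓
    μZ ‖ μZ  ✓ (rec unchanged)
      ?Bool ‖ !Bool  ✓
        !Unit ‖ ?Unit  ✓
          !Str ‖ ?Str  ✓
            !Int ‖ ?Int  ✓
              Z ‖ Z  ✓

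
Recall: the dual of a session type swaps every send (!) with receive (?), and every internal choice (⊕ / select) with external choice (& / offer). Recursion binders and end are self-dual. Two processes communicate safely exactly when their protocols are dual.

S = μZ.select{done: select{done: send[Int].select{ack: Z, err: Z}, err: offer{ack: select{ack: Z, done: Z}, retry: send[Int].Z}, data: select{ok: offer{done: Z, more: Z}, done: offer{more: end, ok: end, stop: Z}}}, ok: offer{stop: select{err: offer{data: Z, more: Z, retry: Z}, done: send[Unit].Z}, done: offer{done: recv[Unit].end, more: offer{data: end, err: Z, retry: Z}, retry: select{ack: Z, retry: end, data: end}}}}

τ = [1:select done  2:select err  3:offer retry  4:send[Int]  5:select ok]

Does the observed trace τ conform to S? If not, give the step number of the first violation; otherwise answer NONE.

step 1: select done  match  state: select{done: send[Int].select{ack: μZ.…, err: μZ.…}, err: offer{ack: select{ack: μZ.…, done: μZ.…}, retry: send[Int].μZ.…}, data: select{ok: offer{done: μZ.…, more: μZ.…}, done: offer{more: end, ok: end, stop: μZ.…}}}
step 2: select err  match  state: offer{ack: select{ack: μZ.…, done: μZ.…}, retry: send[Int].μZ.…}
step 3: offer retry  match  state: send[Int].μZ.…
step 4: send[Int]  match  state: μZ.…
step 5: select ok  match  state: offer{stop: select{err: offer{data: μZ.…, more: μZ.…, retry: μZ.…}, done: send[Unit].μZ.…}, done: offer{done: recv[Unit].end, more: offer{data: end, err: μZ.…, retry: μZ.…}, retry: select{ack: μZ.…, retry: end, data: end}}}
τ conforms to S (length 5)

NONE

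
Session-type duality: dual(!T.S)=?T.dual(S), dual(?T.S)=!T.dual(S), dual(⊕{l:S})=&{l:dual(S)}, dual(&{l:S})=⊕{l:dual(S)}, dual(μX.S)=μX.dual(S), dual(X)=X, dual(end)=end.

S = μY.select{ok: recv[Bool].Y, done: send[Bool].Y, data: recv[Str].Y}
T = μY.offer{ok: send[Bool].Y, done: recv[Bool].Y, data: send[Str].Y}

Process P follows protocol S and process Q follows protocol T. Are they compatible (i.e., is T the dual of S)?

μY vs μY  match (μ self-dual)
  select{ok,done,data} vs offer{ok,done,data}  match same labels
    • ok:
      recv[Bool] vs send[Bool]  match
        Y vs Y  match
    • done:
      send[Bool] vs recv[Bool]  match
        Y vs Y  match
    • data:
      recv[Str] vs send[Str]  match
        Y vs Y  match

YES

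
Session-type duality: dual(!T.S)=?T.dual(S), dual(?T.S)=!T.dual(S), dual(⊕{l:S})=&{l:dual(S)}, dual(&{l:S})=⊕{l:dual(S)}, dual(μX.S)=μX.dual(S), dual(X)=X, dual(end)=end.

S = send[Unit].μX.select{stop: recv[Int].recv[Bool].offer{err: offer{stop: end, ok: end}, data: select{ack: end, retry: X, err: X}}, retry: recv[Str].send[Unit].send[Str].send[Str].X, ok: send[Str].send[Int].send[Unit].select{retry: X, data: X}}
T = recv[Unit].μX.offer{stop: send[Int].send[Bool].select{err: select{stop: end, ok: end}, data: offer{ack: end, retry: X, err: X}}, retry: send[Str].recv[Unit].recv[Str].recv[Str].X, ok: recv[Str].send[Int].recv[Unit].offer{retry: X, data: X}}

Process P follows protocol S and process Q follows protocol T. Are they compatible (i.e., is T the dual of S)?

send[Unit] ‖ recv[Unit]  match
  μX ‖ μX  match (μ self-dual)
    select{stop,retry,ok} ‖ offer{stop,retry,ok}  match label sets agree
      • stop:
        recv[Int] ‖ send[Int]  match
          recv[Bool] ‖ send[Bool]  match
            offer{err,data} ‖ select{err,data}  match label sets agree
              • err:
                offer{stop,ok} ‖ select{stop,ok}  match label sets agree
                  • stop:
                    end ‖ end  match
                  • ok:
                    end ‖ end  match
              • data:
                select{ack,retry,err} ‖ offer{ack,retry,err}  match label sets agree
                  • ack:
                    end ‖ end  match
                  • retry:
                    X ‖ X  match
                  • err:
                    X ‖ X  match
      • retry:
        recv[Str] ‖ send[Str]  match
          send[Unit] ‖ recv[Unit]  match
            send[Str] ‖ recv[Str]  match
              send[Str] ‖ recv[Str]  match
                X ‖ X  match
      • ok:
        send[Str] ‖ recv[Str]  match
          send[Int] ‖ send[Int]  ✗ same direction on both sides — not dual

NO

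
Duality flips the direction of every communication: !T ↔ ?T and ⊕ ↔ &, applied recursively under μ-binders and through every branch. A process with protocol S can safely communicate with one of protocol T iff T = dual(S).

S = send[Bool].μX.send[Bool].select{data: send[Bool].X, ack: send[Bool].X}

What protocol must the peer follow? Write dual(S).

recv[Bool].μX.recv[Bool].offer{data: recv[Bool].X, ack: recv[Bool].X}

send[Bool] ↦ recv[Bool]
  μX ↦ μX  (rec unchanged)
    send[Bool] ↦ recv[Bool]
      select{data,ack} ↦ offer{data,ack}  (⊕→&)
        • data:
          send[Bool] ↦ recv[Bool]
            X ↦ X
        • ack:
          send[Bool] ↦ recv[Bool]
            X ↦ X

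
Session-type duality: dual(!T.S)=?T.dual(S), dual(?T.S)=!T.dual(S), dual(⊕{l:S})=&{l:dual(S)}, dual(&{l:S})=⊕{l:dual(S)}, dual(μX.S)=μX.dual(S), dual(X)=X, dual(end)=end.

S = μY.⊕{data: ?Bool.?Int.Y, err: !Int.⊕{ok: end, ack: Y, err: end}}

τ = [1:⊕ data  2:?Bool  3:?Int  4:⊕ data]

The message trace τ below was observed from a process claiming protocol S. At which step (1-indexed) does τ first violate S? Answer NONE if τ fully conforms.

NONE

step 1: ⊕ data  match  residual = ?Bool.?Int.μY.…
step 2: ?Bool  match  residual = ?Int.μY.…
step 3: ?Int  match  residual = μY.…
step 4: ⊕ data  match  residual = ?Bool.?Int.μY.…
τ conforms to S (length 4)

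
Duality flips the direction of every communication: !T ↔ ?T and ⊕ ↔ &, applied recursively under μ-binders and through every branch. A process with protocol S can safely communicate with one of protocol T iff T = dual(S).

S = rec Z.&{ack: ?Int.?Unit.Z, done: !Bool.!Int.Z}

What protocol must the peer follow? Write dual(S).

rec Z.+{ack: !Int.!Unit.Z, done: ?Bool.?Int.Z}

rec Z → rec Z  (μ self-dual)
  &{ack,done} → +{ack,done}  (&→⊕)
    [ack]
      ?Int → !Int
        ?Unit → !Unit
          Z ↦ Z
    [done]
      !Bool → ?Bool
        !Int → ?Int
          Z ↦ Z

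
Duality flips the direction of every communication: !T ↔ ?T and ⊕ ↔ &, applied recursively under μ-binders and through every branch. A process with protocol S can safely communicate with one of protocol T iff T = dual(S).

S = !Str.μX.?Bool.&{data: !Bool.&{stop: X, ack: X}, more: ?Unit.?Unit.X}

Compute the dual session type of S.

!Str → ?Str
  μX → μX  (binder kept)
    ?Bool → !Bool
      &{data,more} → ⊕{data,more}  (offer→select)
        [data]
          !Bool → ?Bool
            &{stop,ack} → ⊕{stop,ack}  (offer→select)
              [stop]
                X self-dual
              [ack]
                X self-dual
        [more]
          ?Unit → !Unit
            ?Unit → !Unit
              X self-dual

?Str.μX.!Bool.⊕{data: ?Bool.⊕{stop: X, ack: X}, more: !Unit.!Unit.X}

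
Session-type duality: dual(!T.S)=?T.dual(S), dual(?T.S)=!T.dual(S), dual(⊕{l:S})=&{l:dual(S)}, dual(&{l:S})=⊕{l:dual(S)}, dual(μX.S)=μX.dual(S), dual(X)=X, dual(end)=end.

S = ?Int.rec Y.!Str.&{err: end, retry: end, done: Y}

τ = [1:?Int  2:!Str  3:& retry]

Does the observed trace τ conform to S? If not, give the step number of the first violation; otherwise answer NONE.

NONE

@1 ?Int  ✓  cont: rec Y.…
@2 !Str  ✓  cont: &{err: end, retry: end, done: rec Y.…}
@3 & retry  ✓  cont: end
all 3 steps conform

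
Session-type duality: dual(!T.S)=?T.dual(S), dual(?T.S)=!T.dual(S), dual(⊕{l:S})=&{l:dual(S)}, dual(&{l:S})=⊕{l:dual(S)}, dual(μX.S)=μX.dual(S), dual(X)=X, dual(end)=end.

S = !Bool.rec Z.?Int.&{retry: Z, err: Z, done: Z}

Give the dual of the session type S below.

?Bool.rec Z.!Int.+{retry: Z, err: Z, done: Z}

!Bool → ?Bool
  rec Z → rec Z  (μ self-dual)
    ?Int → !Int
      &{retry,err,done} → +{retry,err,done}  (external→internal)
        [retry]
          Z ↦ Z
        [err]
          Z ↦ Z
        [done]
          Z ↦ Z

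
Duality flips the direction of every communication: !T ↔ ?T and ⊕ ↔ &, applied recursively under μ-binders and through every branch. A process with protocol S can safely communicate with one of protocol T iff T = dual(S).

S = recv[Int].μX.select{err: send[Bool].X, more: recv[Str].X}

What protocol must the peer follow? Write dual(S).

send[Int].μX.offer{err: recv[Bool].X, more: send[Str].X}

recv[Int] ↦ send[Int]
  μX ↦ μX  (binder kept)
    select{err,more} ↦ offer{err,more}  (⊕→&)
      case err:
        send[Bool] ↦ recv[Bool]
          X ↦ X
      case more:
        recv[Str] ↦ send[Str]
          X ↦ X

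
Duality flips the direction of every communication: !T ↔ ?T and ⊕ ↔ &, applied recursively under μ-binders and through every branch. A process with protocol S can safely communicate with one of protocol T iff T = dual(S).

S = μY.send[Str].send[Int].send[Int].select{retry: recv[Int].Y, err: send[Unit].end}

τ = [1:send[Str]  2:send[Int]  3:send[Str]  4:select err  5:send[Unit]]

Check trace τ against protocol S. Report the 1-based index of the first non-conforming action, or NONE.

3

step 1: send[Str]  match  cont: send[Int].send[Int].select{retry: recv[Int].μY.…, err: send[Unit].end}
step 2: send[Int]  match  cont: send[Int].select{retry: recv[Int].μY.…, err: send[Unit].end}
step 3: got send[Str], protocol expects send[Int]  ✗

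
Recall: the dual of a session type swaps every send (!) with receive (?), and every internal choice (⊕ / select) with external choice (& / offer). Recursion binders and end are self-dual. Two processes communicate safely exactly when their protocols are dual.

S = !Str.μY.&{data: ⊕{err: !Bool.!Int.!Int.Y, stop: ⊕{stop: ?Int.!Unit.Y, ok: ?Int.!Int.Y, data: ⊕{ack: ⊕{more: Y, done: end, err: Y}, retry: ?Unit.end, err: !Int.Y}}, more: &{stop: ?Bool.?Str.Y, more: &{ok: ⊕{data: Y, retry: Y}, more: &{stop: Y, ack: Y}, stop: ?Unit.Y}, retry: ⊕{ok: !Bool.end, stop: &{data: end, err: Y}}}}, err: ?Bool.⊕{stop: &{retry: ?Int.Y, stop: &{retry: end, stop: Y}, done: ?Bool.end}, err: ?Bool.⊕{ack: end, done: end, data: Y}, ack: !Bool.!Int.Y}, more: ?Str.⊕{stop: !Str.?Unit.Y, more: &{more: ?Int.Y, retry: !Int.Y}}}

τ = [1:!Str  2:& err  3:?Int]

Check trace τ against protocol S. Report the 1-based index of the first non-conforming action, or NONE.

step 1: !Str  ✓  residual = μY.…
step 2: & err  ✓  residual = ?Bool.⊕{stop: &{retry: ?Int.μY.…, stop: &{retry: end, stop: μY.…}, done: ?Bool.end}, err: ?Bool.⊕{ack: end, done: end, data: μY.…}, ack: !Bool.!Int.μY.…}
step 3: got ?Int, protocol expects ?Bool  ✗

3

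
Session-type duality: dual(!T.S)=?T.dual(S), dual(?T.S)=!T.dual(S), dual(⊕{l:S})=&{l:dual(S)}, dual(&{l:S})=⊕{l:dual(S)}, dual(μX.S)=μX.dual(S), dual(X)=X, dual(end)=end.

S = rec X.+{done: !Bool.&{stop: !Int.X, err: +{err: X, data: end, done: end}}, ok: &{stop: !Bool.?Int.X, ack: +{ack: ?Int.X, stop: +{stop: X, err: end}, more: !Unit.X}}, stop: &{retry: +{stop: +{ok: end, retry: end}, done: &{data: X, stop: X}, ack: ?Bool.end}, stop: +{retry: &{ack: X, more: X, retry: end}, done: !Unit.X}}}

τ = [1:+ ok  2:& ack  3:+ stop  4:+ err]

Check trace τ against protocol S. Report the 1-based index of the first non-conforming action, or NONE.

NONE

step 1: + ok  match  cont: &{stop: !Bool.?Int.rec X.…, ack: +{ack: ?Int.rec X.…, stop: +{stop: rec X.…, err: end}, more: !Unit.rec X.…}}
step 2: & ack  match  cont: +{ack: ?Int.rec X.…, stop: +{stop: rec X.…, err: end}, more: !Unit.rec X.…}
step 3: + stop  match  cont: +{stop: rec X.…, err: end}
step 4: + err  match  cont: end
τ conforms to S (length 4)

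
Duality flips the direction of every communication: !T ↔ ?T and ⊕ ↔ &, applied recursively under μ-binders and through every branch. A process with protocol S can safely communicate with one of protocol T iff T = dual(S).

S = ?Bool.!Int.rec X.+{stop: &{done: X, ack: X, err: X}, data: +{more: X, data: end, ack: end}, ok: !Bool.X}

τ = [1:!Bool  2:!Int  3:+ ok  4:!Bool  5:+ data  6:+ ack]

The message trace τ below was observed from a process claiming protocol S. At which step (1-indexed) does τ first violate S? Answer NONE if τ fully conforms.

1

[1] got !Bool, protocol expects ?Bool  ✗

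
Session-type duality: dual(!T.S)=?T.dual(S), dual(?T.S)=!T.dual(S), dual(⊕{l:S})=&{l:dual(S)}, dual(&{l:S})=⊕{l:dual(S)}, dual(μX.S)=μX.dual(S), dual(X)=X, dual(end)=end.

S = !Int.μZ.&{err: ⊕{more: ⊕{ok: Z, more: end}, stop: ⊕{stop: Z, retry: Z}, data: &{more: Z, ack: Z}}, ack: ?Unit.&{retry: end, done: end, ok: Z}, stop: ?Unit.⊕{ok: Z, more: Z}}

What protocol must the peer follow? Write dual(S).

!Int = ?Int
  μZ = μZ  (μ self-dual)
    &{err,ack,stop} = ⊕{err,ack,stop}  (&→⊕)
      [err]
        ⊕{more,stop,data} = &{more,stop,data}  (⊕→&)
          [more]
            ⊕{ok,more} = &{ok,more}  (⊕→&)
              [ok]
                Z ↦ Z
              [more]
                end ↦ end
          [stop]
            ⊕{stop,retry} = &{stop,retry}  (⊕→&)
              [stop]
                Z ↦ Z
              [retry]
                Z ↦ Z
          [data]
            &{more,ack} = ⊕{more,ack}  (&→⊕)
              [more]
                Z ↦ Z
              [ack]
                Z ↦ Z
      [ack]
        ?Unit = !Unit
          &{retry,done,ok} = ⊕{retry,done,ok}  (&→⊕)
            [retry]
              end ↦ end
            [done]
              end ↦ end
            [ok]
              Z ↦ Z
      [stop]
        ?Unit = !Unit
          ⊕{ok,more} = &{ok,more}  (⊕→&)
            [ok]
              Z ↦ Z
            [more]
              Z ↦ Z

?Int.μZ.⊕{err: &{more: &{ok: Z, more: end}, stop: &{stop: Z, retry: Z}, data: ⊕{more: Z, ack: Z}}, ack: !Unit.⊕{retry: end, done: end, ok: Z}, stop: !Unit.&{ok: Z, more: Z}}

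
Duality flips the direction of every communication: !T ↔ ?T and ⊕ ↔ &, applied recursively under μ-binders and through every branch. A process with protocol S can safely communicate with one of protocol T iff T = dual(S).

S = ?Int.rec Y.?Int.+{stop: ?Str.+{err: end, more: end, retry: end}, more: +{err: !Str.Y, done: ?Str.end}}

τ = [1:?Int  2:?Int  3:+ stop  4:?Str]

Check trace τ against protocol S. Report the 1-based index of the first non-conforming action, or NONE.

NONE

[1] ?Int  ok  now at rec Y.…
[2] ?Int  ok  now at +{stop: ?Str.+{err: end, more: end, retry: end}, more: +{err: !Str.rec Y.…, done: ?Str.end}}
[3] + stop  ok  now at ?Str.+{err: end, more: end, retry: end}
[4] ?Str  ok  now at +{err: end, more: end, retry: end}
all 4 steps conform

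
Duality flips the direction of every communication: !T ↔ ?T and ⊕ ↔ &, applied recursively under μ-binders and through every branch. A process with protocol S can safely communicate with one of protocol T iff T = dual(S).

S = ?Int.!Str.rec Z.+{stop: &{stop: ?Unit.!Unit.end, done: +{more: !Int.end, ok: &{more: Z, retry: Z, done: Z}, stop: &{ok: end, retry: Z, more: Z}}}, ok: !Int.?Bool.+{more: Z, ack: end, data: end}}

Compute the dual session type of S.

?Int → !Int
  !Str → ?Str
    rec Z → rec Z  (rec unchanged)
      +{stop,ok} → &{stop,ok}  (select→offer)
        • stop:
          &{stop,done} → +{stop,done}  (&→⊕)
            • stop:
              ?Unit → !Unit
                !Unit → ?Unit
                  dual(end) = end
            • done:
              +{more,ok,stop} → &{more,ok,stop}  (select→offer)
                • more:
                  !Int → ?Int
                    dual(end) = end
                • ok:
                  &{more,retry,done} → +{more,retry,done}  (&→⊕)
                    • more:
                      dual(Z) = Z
                    • retry:
                      dual(Z) = Z
                    • done:
                      dual(Z) = Z
                • stop:
                  &{ok,retry,more} → +{ok,retry,more}  (&→⊕)
                    • ok:
                      dual(end) = end
                    • retry:
                      dual(Z) = Z
                    • more:
                      dual(Z) = Z
        • ok:
          !Int → ?Int
            ?Bool → !Bool
              +{more,ack,data} → &{more,ack,data}  (select→offer)
                • more:
                  dual(Z) = Z
                • ack:
                  dual(end) = end
                • data:
                  dual(end) = end

!Int.?Str.rec Z.&{stop: +{stop: !Unit.?Unit.end, done: &{more: ?Int.end, ok: +{more: Z, retry: Z, done: Z}, stop: +{ok: end, retry: Z, more: Z}}}, ok: ?Int.!Bool.&{more: Z, ack: end, data: end}}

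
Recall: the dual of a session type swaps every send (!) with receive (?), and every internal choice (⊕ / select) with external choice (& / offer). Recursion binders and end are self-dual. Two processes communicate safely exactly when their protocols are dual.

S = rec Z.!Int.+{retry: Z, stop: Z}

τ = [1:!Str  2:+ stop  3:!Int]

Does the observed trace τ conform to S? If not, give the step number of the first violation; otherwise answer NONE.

1

@1 got !Str, protocol expects !Int  ✗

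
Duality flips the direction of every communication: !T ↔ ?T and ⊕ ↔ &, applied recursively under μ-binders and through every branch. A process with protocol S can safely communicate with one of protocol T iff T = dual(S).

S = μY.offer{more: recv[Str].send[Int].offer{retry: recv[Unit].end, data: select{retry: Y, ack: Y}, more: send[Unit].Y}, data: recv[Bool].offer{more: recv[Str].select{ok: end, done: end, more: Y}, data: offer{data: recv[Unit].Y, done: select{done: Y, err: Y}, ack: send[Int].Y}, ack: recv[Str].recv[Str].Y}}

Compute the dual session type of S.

μY.select{more: send[Str].recv[Int].select{retry: send[Unit].end, data: offer{retry: Y, ack: Y}, more: recv[Unit].Y}, data: send[Bool].select{more: send[Str].offer{ok: end, done: end, more: Y}, data: select{data: send[Unit].Y, done: offer{done: Y, err: Y}, ack: recv[Int].Y}, ack: send[Str].send[Str].Y}}

μY → μY  (binder kept)
  offer{more,data} → select{more,data}  (offer→select)
    [more]
      recv[Str] → send[Str]
        send[Int] → recv[Int]
          offer{retry,data,more} → select{retry,data,more}  (offer→select)
            [retry]
              recv[Unit] → send[Unit]
                dual(end) = end
            [data]
              select{retry,ack} → offer{retry,ack}  (⊕→&)
                [retry]
                  dual(Y) = Y
                [ack]
                  dual(Y) = Y
            [more]
              send[Unit] → recv[Unit]
                dual(Y) = Y
    [data]
      recv[Bool] → send[Bool]
        offer{more,data,ack} → select{more,data,ack}  (offer→select)
          [more]
            recv[Str] → send[Str]
              select{ok,done,more} → offer{ok,done,more}  (⊕→&)
                [ok]
                  dual(end) = end
                [done]
                  dual(end) = end
                [more]
                  dual(Y) = Y
          [data]
            offer{data,done,ack} → select{data,done,ack}  (offer→select)
              [data]
                recv[Unit] → send[Unit]
                  dual(Y) = Y
              [done]
                select{done,err} → offer{done,err}  (⊕→&)
                  [done]
                    dual(Y) = Y
                  [err]
                    dual(Y) = Y
              [ack]
                send[Int] → recv[Int]
                  dual(Y) = Y
          [ack]
            recv[Str] → send[Str]
              recv[Str] → send[Str]
                dual(Y) = Y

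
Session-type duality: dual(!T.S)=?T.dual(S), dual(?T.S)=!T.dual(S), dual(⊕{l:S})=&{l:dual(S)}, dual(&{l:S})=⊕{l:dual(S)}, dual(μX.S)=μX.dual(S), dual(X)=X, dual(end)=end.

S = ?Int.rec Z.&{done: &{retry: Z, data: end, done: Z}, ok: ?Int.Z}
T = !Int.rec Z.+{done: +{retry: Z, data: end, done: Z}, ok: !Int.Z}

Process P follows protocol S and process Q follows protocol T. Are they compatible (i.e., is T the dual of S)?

?Int | !Int  match
  rec Z | rec Z  match (rec unchanged)
    &{done,ok} | +{done,ok}  match labels match
      case done:
        &{retry,data,done} | +{retry,data,done}  match labels match
          case retry:
            Z | Z  match
          case data:
            end | end  match
          case done:
            Z | Z  match
      case ok:
        ?Int | !Int  match
          Z | Z  match

YES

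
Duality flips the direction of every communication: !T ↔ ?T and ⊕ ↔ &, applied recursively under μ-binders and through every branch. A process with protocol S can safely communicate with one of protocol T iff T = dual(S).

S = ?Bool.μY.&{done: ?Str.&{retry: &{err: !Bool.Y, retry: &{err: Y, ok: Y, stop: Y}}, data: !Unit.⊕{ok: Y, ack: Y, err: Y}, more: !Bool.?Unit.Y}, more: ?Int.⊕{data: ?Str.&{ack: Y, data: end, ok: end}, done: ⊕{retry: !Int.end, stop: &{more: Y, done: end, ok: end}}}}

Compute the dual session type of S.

?Bool → !Bool
  μY → μY  (binder kept)
    &{done,more} → ⊕{done,more}  (external→internal)
      case done:
        ?Str → !Str
          &{retry,data,more} → ⊕{retry,data,more}  (external→internal)
            case retry:
              &{err,retry} → ⊕{err,retry}  (external→internal)
                case err:
                  !Bool → ?Bool
                    Y ↦ Y
                case retry:
                  &{err,ok,stop} → ⊕{err,ok,stop}  (external→internal)
                    case err:
                      Y ↦ Y
                    case ok:
                      Y ↦ Y
                    case stop:
                      Y ↦ Y
            case data:
              !Unit → ?Unit
                ⊕{ok,ack,err} → &{ok,ack,err}  (⊕→&)
                  case ok:
                    Y ↦ Y
                  case ack:
                    Y ↦ Y
                  case err:
                    Y ↦ Y
            case more:
              !Bool → ?Bool
                ?Unit → !Unit
                  Y ↦ Y
      case more:
        ?Int → !Int
          ⊕{data,done} → &{data,done}  (⊕→&)
            case data:
              ?Str → !Str
                &{ack,data,ok} → ⊕{ack,data,ok}  (external→internal)
                  case ack:
                    Y ↦ Y
                  case data:
                    end ↦ end
                  case ok:
                    end ↦ end
            case done:
              ⊕{retry,stop} → &{retry,stop}  (⊕→&)
                case retry:
                  !Int → ?Int
                    end ↦ end
                case stop:
                  &{more,done,ok} → ⊕{more,done,ok}  (external→internal)
                    case more:
                      Y ↦ Y
                    case done:
                      end ↦ end
                    case ok:
                      end ↦ end

!Bool.μY.⊕{done: !Str.⊕{retry: ⊕{err: ?Bool.Y, retry: ⊕{err: Y, ok: Y, stop: Y}}, data: ?Unit.&{ok: Y, ack: Y, err: Y}, more: ?Bool.!Unit.Y}, more: !Int.&{data: !Str.⊕{ack: Y, data: end, ok: end}, done: &{retry: ?Int.end, stop: ⊕{more: Y, done: end, ok: end}}}}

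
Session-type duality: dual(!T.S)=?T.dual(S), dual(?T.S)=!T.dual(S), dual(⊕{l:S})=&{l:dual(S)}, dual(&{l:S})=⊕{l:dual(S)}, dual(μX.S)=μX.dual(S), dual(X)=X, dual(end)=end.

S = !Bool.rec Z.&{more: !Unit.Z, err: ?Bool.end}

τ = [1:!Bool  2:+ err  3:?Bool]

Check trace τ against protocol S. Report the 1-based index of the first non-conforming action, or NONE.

[1] !Bool  ok  cont: rec Z.…
[2] got + err, protocol expects & more or & err  ✗

2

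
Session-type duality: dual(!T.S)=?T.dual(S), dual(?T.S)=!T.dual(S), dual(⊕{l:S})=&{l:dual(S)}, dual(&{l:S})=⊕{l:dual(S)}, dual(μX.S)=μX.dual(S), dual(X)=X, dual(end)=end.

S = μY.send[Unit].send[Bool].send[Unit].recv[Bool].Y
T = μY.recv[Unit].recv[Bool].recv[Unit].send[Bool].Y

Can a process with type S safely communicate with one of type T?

μY ‖ μY  match (rec unchanged)
  send[Unit] ‖ recv[Unit]  match
    send[Bool] ‖ recv[Bool]  match
      send[Unit] ‖ recv[Unit]  match
        recv[Bool] ‖ send[Bool]  match
          Y ‖ Y  match

YES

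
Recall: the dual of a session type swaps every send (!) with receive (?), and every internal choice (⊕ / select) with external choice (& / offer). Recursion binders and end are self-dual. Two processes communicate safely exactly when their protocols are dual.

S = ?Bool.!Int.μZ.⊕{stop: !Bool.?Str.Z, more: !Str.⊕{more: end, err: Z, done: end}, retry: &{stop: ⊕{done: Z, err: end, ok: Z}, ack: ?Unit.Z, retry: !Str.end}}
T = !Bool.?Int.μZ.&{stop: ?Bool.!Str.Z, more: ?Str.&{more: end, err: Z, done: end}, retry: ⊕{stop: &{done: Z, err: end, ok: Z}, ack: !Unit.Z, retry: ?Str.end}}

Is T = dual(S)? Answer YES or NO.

YES

?Bool vs !Bool  ok
  !Int vs ?Int  ok
    μZ vs μZ  ok (μ self-dual)
      ⊕{stop,more,retry} vs &{stop,more,retry}  ok same labels
        • stop:
          !Bool vs ?Bool  ok
            ?Str vs !Str  ok
              Z vs Z  ok
        • more:
          !Str vs ?Str  ok
            ⊕{more,err,done} vs &{more,err,done}  ok same labels
              • more:
                end vs end  ok
              • err:
                Z vs Z  ok
              • done:
                end vs end  ok
        • retry:
          &{stop,ack,retry} vs ⊕{stop,ack,retry}  ok same labels
            • stop:
              ⊕{done,err,ok} vs &{done,err,ok}  ok same labels
                • done:
                  Z vs Z  ok
                • err:
                  end vs end  ok
                • ok:
                  Z vs Z  ok
            • ack:
              ?Unit vs !Unit  ok
                Z vs Z  ok
            • retry:
              !Str vs ?Str  ok
                end vs end  ok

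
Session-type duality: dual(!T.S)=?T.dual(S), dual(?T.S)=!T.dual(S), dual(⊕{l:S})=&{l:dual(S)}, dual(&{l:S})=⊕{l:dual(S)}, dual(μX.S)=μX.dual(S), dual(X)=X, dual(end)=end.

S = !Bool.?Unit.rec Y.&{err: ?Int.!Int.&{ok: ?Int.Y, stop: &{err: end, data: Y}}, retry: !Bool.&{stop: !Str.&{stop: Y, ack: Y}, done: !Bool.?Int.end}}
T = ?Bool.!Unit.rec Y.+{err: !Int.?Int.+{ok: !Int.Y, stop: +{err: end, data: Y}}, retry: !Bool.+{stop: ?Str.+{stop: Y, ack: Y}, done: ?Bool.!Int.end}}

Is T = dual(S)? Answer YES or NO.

NO

!Bool | ?Bool  ✓
  ?Unit | !Unit  ✓
    rec Y | rec Y  ✓ (rec unchanged)
      &{err,retry} | +{err,retry}  ✓ labels match
        case err:
          ?Int | !Int  ✓
            !Int | ?Int  ✓
              &{ok,stop} | +{ok,stop}  ✓ labels match
                case ok:
                  ?Int | !Int  ✓
                    Y | Y  ✓
                case stop:
                  &{err,data} | +{err,data}  ✓ labels match
                    case err:
                      end | end  ✓
                    case data:
                      Y | Y  ✓
        case retry:
          !Bool | !Bool  ✗ same direction on both sides — not dual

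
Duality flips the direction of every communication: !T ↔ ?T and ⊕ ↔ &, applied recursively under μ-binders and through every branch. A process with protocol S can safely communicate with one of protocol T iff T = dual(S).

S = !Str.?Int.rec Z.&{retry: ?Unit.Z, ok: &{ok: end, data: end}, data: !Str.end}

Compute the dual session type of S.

!Str ↦ ?Str
  ?Int ↦ !Int
    rec Z ↦ rec Z  (μ self-dual)
      &{retry,ok,data} ↦ +{retry,ok,data}  (offer→select)
        [retry]
          ?Unit ↦ !Unit
            dual(Z) = Z
        [ok]
          &{ok,data} ↦ +{ok,data}  (offer→select)
            [ok]
              dual(end) = end
            [data]
              dual(end) = end
        [data]
          !Str ↦ ?Str
            dual(end) = end

?Str.!Int.rec Z.+{retry: !Unit.Z, ok: +{ok: end, data: end}, data: ?Str.end}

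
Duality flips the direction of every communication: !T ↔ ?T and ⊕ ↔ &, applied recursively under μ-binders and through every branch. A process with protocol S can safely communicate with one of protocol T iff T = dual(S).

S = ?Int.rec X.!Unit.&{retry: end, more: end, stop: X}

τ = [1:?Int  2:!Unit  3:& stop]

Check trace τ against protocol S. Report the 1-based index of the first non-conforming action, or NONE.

@1 ?Int  match  cont: rec X.…
@2 !Unit  match  cont: &{retry: end, more: end, stop: rec X.…}
@3 & stop  match  cont: rec X.…
trace exhausted — no violation

NONE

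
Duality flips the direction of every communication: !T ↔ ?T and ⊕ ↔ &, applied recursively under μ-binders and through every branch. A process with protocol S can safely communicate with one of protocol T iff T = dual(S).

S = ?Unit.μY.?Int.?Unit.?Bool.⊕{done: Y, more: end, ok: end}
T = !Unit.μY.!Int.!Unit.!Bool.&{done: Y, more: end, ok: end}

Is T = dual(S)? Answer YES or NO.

YES

?Unit vs !Unit  ✓
  μY vs μY  ✓ (rec unchanged)
    ?Int vs !Int  ✓
      ?Unit vs !Unit  ✓
        ?Bool vs !Bool  ✓
          ⊕{done,more,ok} vs &{done,more,ok}  ✓ same labels
            [done]
              Y vs Y  ✓
            [more]
              end vs end  ✓
            [ok]
              end vs end  ✓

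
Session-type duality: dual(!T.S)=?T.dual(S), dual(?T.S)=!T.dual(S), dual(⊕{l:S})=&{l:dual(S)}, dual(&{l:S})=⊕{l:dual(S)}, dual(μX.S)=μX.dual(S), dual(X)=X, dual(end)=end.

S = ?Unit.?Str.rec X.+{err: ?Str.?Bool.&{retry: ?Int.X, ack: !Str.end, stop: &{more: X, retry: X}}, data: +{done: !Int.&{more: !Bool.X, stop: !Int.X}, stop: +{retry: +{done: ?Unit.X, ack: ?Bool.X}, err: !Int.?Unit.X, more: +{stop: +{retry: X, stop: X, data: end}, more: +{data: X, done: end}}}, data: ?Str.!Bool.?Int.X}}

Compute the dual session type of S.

!Unit.!Str.rec X.&{err: !Str.!Bool.+{retry: !Int.X, ack: ?Str.end, stop: +{more: X, retry: X}}, data: &{done: ?Int.+{more: ?Bool.X, stop: ?Int.X}, stop: &{retry: &{done: !Unit.X, ack: !Bool.X}, err: ?Int.!Unit.X, more: &{stop: &{retry: X, stop: X, data: end}, more: &{data: X, done: end}}}, data: !Str.?Bool.!Int.X}}

?Unit ↦ !Unit
  ?Str ↦ !Str
    rec X ↦ rec X  (μ self-dual)
      +{err,data} ↦ &{err,data}  (internal→external)
        [err]
          ?Str ↦ !Str
            ?Bool ↦ !Bool
              &{retry,ack,stop} ↦ +{retry,ack,stop}  (offer→select)
                [retry]
                  ?Int ↦ !Int
                    X self-dual
                [ack]
                  !Str ↦ ?Str
                    end self-dual
                [stop]
                  &{more,retry} ↦ +{more,retry}  (offer→select)
                    [more]
                      X self-dual
                    [retry]
                      X self-dual
        [data]
          +{done,stop,data} ↦ &{done,stop,data}  (internal→external)
            [done]
              !Int ↦ ?Int
                &{more,stop} ↦ +{more,stop}  (offer→select)
                  [more]
                    !Bool ↦ ?Bool
                      X self-dual
                  [stop]
                    !Int ↦ ?Int
                      X self-dual
            [stop]
              +{retry,err,more} ↦ &{retry,err,more}  (internal→external)
                [retry]
                  +{done,ack} ↦ &{done,ack}  (internal→external)
                    [done]
                      ?Unit ↦ !Unit
                        X self-dual
                    [ack]
                      ?Bool ↦ !Bool
                        X self-dual
                [err]
                  !Int ↦ ?Int
                    ?Unit ↦ !Unit
                      X self-dual
                [more]
                  +{stop,more} ↦ &{stop,more}  (internal→external)
                    [stop]
                      +{retry,stop,data} ↦ &{retry,stop,data}  (internal→external)
                        [retry]
                          X self-dual
                        [stop]
                          X self-dual
                        [data]
                          end self-dual
                    [more]
                      +{data,done} ↦ &{data,done}  (internal→external)
                        [data]
                          X self-dual
                        [done]
                          end self-dual
            [data]
              ?Str ↦ !Str
                !Bool ↦ ?Bool
                  ?Int ↦ !Int
                    X self-dual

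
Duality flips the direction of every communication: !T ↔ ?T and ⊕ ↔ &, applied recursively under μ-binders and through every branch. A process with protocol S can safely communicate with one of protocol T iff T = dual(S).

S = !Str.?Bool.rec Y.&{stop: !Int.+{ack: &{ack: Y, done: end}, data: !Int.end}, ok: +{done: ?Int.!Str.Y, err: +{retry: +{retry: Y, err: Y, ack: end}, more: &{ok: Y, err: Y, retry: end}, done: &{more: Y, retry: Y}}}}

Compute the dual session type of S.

?Str.!Bool.rec Y.+{stop: ?Int.&{ack: +{ack: Y, done: end}, data: ?Int.end}, ok: &{done: !Int.?Str.Y, err: &{retry: &{retry: Y, err: Y, ack: end}, more: +{ok: Y, err: Y, retry: end}, done: +{more: Y, retry: Y}}}}

!Str → ?Str
  ?Bool → !Bool
    rec Y → rec Y  (binder kept)
      &{stop,ok} → +{stop,ok}  (external→internal)
        case stop:
          !Int → ?Int
            +{ack,data} → &{ack,data}  (internal→external)
              case ack:
                &{ack,done} → +{ack,done}  (external→internal)
                  case ack:
                    Y ↦ Y
                  case done:
                    end ↦ end
              case data:
                !Int → ?Int
                  end ↦ end
        case ok:
          +{done,err} → &{done,err}  (internal→external)
            case done:
              ?Int → !Int
                !Str → ?Str
                  Y ↦ Y
            case err:
              +{retry,more,done} → &{retry,more,done}  (internal→external)
                case retry:
                  +{retry,err,ack} → &{retry,err,ack}  (internal→external)
                    case retry:
                      Y ↦ Y
                    case err:
                      Y ↦ Y
                    case ack:
                      end ↦ end
                case more:
                  &{ok,err,retry} → +{ok,err,retry}  (external→internal)
                    case ok:
                      Y ↦ Y
                    case err:
                      Y ↦ Y
                    case retry:
                      end ↦ end
                case done:
                  &{more,retry} → +{more,retry}  (external→internal)
                    case more:
                      Y ↦ Y
                    case retry:
                      Y ↦ Y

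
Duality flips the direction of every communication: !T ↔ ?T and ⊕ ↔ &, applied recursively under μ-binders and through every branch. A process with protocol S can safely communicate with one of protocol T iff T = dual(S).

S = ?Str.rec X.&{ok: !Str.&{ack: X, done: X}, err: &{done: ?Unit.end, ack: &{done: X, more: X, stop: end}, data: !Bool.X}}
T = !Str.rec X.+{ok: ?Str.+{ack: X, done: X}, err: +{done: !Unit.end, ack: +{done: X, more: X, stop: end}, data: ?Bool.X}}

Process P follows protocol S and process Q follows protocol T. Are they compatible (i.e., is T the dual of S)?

?Str ‖ !Str  match
  rec X ‖ rec X  match (μ self-dual)
    &{ok,err} ‖ +{ok,err}  match labels match
      • ok:
        !Str ‖ ?Str  match
          &{ack,done} ‖ +{ack,done}  match labels match
            • ack:
              X ‖ X  match
            • done:
              X ‖ X  match
      • err:
        &{done,ack,data} ‖ +{done,ack,data}  match labels match
          • done:
            ?Unit ‖ !Unit  match
              end ‖ end  match
          • ack:
            &{done,more,stop} ‖ +{done,more,stop}  match labels match
              • done:
                X ‖ X  match
              • more:
                X ‖ X  match
              • stop:
                end ‖ end  match
          • data:
            !Bool ‖ ?Bool  match
              X ‖ X  match

YES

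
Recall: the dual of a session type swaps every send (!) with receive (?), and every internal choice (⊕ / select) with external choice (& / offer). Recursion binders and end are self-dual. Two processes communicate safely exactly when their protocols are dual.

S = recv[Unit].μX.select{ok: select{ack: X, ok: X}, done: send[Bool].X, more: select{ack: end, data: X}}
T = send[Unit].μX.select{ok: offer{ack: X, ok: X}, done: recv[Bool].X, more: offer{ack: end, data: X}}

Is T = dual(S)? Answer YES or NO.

NO

recv[Unit] ‖ send[Unit]  match
  μX ‖ μX  match (μ self-dual)
    select{ok,done,more} ‖ select{ok,done,more}  ✗ choice polarity not flipped — not dual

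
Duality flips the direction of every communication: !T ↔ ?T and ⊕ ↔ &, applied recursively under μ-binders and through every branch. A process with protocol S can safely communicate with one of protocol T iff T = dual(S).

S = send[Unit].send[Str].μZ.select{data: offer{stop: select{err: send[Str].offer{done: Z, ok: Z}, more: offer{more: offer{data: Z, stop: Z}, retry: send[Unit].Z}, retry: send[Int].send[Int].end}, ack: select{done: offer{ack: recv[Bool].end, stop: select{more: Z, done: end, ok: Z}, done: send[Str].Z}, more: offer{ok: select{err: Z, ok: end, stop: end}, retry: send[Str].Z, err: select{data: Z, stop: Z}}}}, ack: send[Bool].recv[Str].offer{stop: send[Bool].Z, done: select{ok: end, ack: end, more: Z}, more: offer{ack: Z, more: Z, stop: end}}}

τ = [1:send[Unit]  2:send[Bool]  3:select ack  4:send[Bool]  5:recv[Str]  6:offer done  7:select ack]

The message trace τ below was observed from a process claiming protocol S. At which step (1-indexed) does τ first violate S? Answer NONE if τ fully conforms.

2

@1 send[Unit]  match  state: send[Str].μZ.…
@2 got send[Bool], protocol expects send[Str]  ✗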